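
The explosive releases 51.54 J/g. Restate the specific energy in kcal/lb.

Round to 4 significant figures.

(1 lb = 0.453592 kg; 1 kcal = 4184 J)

51.54 J/g ÷ 0.001 kg/g = 51540 J/kg
51540 J/kg ÷ 4184 J/kcal × 0.453592 kg/lb = 5.58751 kcal/lb

5.588 kcal/lb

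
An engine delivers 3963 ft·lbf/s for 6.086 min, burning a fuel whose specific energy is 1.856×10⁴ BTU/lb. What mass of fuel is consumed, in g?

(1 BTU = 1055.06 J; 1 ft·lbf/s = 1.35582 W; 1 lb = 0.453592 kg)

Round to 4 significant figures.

45.45 g

3963 ft·lbf/s → 5373.11 W
6.086 min → 365.16 s
E = P × t = 5373.11 × 365.16 = 1.96204×10⁶ J
1.856×10⁴ BTU/lb → 4.31708×10⁷ J/kg
m = E / e_s = 1.96204×10⁶ / 4.31708×10⁷ = 0.0454483 kg
In g: 0.0454483 / 0.001 = 45.4483 g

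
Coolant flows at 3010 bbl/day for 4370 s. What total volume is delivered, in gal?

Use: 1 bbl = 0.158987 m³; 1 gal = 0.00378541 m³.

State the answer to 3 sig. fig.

3010 bbl/day → 0.00553878 m³/s
V = Q × t = 0.00553878 × 4370 = 24.2045 m³
In gal: 24.2045 / 0.00378541 = 6394.16 gal

6390 gal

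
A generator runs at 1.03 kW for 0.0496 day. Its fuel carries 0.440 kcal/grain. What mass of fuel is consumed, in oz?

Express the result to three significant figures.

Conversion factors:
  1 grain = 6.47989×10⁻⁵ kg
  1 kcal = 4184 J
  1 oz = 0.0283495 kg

5.48 oz

1.03 kW → 1030 W
0.0496 day → 4285.44 s
E = P × t = 1030 × 4285.44 = 4.414×10⁶ J
0.440 kcal/grain → 2.84104×10⁷ J/kg
m = E / e_s = 4.414×10⁶ / 2.84104×10⁷ = 0.155366 kg
In oz: 0.155366 / 0.0283495 = 5.48038 oz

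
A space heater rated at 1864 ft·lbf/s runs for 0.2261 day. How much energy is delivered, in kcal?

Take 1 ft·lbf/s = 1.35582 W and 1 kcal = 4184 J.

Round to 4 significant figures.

1.180×10⁴ kcal

1864 ft·lbf/s × 1.35582 = 2527.25 W
0.2261 day × 86400 = 19535 s
E = P × t = 2527.25 W × 19535 s = 4.93698×10⁷ J
4.93698×10⁷ J ÷ (4184 J/kcal) = 11799.7 kcal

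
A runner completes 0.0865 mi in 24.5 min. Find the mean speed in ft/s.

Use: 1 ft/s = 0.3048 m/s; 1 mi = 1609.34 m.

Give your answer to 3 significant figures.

0.0865 mi × 1609.34 → 139.208 m
24.5 min × 60 → 1470 s
v = d / t = 139.208 m / 1470 s = 0.0946993 m/s
0.0946993 m/s ÷ (0.3048 m/s/ft/s) = 0.310693 ft/s

0.311 ft/s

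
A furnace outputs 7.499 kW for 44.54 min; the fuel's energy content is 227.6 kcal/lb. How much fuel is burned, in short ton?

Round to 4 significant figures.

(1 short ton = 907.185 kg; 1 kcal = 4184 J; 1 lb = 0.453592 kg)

7.499 kW → 7499 W
44.54 min → 2672.4 s
E = P × t = 7499 × 2672.4 = 2.00403×10⁷ J
227.6 kcal/lb → 2.09942×10⁶ J/kg
m = E / e_s = 2.00403×10⁷ / 2.09942×10⁶ = 9.54564 kg
In short ton: 9.54564 / 907.185 = 0.0105223 short ton

0.01052 short ton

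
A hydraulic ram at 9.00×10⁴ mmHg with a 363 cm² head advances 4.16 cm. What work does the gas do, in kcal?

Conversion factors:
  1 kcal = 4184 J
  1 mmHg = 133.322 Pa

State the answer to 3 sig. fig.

9.00×10⁴ mmHg → 1.1999×10⁷ Pa
363 cm² → 0.0363 m²
F = P × A = 1.1999×10⁷ × 0.0363 = 435564 N
4.16 cm → 0.0416 m
W = F × d = 435564 × 0.0416 = 18119.5 J
In kcal: 18119.5 / 4184 = 4.33066 kcal

4.33 kcal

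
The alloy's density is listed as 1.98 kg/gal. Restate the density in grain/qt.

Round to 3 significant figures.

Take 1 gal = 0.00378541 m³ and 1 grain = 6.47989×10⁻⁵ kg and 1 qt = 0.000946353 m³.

7640 grain/qt

1.98 kg/gal ÷ 0.00378541 m³/gal = 523.061 kg/m³
523.061 kg/m³ ÷ 6.47989×10⁻⁵ kg/grain × 0.000946353 m³/qt = 7639.02 grain/qt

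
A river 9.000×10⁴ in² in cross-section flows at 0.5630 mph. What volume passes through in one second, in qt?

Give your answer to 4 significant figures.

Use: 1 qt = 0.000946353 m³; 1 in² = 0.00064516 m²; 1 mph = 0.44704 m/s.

1.544×10⁴ qt

0.5630 mph × 0.44704 → 0.251684 m/s
9.000×10⁴ in² × 0.00064516 → 58.0644 m²
V = v × A × t = 0.251684 m/s × 58.0644 m² × 1 s = 14.6139 m³
14.6139 m³ ÷ (0.000946353 m³/qt) = 15442.3 qt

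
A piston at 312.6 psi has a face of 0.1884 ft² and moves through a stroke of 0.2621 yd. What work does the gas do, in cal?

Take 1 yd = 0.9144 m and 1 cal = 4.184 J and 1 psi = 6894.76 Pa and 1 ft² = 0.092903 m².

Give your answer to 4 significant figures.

2161 cal

312.6 psi → 2.1553×10⁶ Pa
0.1884 ft² → 0.0175029 m²
F = P × A = 2.1553×10⁶ × 0.0175029 = 37724 N
0.2621 yd → 0.239664 m
W = F × d = 37724 × 0.239664 = 9041.08 J
In cal: 9041.08 / 4.184 = 2160.87 cal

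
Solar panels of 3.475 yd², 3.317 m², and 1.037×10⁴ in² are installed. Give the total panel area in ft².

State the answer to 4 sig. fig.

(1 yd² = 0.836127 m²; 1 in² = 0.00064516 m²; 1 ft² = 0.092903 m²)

139.0 ft²

3.475 yd² × 0.836127 = 2.90554 m²
3.317 m² (already m²)
1.037×10⁴ in² × 0.00064516 = 6.69031 m²
Sum: 2.90554 + 3.317 + 6.69031 = 12.9128 m²
In ft²: 12.9128 / 0.092903 = 138.992 ft²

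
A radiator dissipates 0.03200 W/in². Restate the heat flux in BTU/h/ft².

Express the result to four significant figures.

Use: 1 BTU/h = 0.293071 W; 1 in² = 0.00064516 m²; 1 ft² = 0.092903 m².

15.72 BTU/h/ft²

0.03200 W/in² ÷ 0.00064516 m²/in² = 49.6001 W/m²
49.6001 W/m² ÷ 0.293071 W/BTU/h × 0.092903 m²/ft² = 15.7231 BTU/h/ft²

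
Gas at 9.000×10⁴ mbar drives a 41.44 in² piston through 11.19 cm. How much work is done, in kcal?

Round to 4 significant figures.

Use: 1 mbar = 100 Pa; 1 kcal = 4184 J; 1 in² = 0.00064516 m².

6.435 kcal

9.000×10⁴ mbar → 9×10⁶ Pa
41.44 in² → 0.0267354 m²
F = P × A = 9×10⁶ × 0.0267354 = 240619 N
11.19 cm → 0.1119 m
W = F × d = 240619 × 0.1119 = 26925.3 J
In kcal: 26925.3 / 4184 = 6.4353 kcal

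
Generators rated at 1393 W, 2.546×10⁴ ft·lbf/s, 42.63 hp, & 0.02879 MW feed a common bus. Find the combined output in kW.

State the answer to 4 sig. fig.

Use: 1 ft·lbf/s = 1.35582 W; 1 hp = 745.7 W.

1393 W (already W)
2.546×10⁴ ft·lbf/s × 1.35582 → 34519.2 W
42.63 hp × 745.7 → 31789.2 W
0.02879 MW × 1000000 → 28790 W
Sum: 1393 + 34519.2 + 31789.2 + 28790 = 96491.4 W
In kW: 96491.4 / 1000 = 96.4914 kW

96.49 kW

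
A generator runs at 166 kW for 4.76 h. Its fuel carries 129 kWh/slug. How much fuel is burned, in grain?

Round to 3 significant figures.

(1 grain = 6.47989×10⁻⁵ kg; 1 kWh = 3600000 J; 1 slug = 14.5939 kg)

1.38×10⁶ grain

166 kW → 166000 W
4.76 h → 17136 s
E = P × t = 166000 × 17136 = 2.84458×10⁹ J
129 kWh/slug → 3.18215×10⁷ J/kg
m = E / e_s = 2.84458×10⁹ / 3.18215×10⁷ = 89.3918 kg
In grain: 89.3918 / 6.47989×10⁻⁵ = 1.37953×10⁶ grain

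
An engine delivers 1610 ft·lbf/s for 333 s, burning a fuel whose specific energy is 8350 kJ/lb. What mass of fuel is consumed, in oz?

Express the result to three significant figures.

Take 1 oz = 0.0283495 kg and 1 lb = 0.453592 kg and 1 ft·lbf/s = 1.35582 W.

1610 ft·lbf/s → 2182.87 W
E = P × t = 2182.87 × 333 = 726896 J
8350 kJ/lb → 1.84086×10⁷ J/kg
m = E / e_s = 726896 / 1.84086×10⁷ = 0.0394868 kg
In oz: 0.0394868 / 0.0283495 = 1.39286 oz

1.39 oz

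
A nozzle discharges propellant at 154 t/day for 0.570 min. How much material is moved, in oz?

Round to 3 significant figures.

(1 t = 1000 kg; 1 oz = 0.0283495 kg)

154 t/day → 1.78241 kg/s
0.570 min → 34.2 s
m = ṁ × t = 1.78241 × 34.2 = 60.9584 kg
In oz: 60.9584 / 0.0283495 = 2150.25 oz

2150 oz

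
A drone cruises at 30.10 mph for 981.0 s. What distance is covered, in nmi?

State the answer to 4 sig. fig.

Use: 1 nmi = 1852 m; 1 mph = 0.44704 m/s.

7.128 nmi

30.10 mph × 0.44704 = 13.4559 m/s
d = v × t = 13.4559 m/s × 981 s = 13200.2 m
13200.2 m ÷ (1852 m/nmi) = 7.12754 nmi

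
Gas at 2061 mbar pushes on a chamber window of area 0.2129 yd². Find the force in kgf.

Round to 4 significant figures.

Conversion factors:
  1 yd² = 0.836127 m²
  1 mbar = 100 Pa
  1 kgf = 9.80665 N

3741 kgf

2061 mbar × 100 → 206100 Pa
0.2129 yd² × 0.836127 → 0.178011 m²
F = P × A = 206100 Pa × 0.178011 m² = 36688.1 N
36688.1 N ÷ (9.80665 N/kgf) = 3741.15 kgf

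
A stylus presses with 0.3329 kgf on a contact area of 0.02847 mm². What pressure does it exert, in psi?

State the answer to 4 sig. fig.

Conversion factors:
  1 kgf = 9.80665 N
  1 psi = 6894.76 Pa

0.3329 kgf × 9.80665 → 3.26463 N
0.02847 mm² × 10⁻⁶ → 2.847×10⁻⁸ m²
P = F / A = 3.26463 N / 2.847×10⁻⁸ m² = 1.14669×10⁸ Pa
1.14669×10⁸ Pa ÷ (6894.76 Pa/psi) = 16631.3 psi

1.663×10⁴ psi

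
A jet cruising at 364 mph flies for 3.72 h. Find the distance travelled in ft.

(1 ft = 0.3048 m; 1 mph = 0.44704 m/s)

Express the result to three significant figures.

364 mph × 0.44704 → 162.723 m/s
3.72 h × 3600 → 13392 s
d = v × t = 162.723 m/s × 13392 s = 2.17919×10⁶ m
2.17919×10⁶ m ÷ (0.3048 m/ft) = 7.14957×10⁶ ft

7.15×10⁶ ft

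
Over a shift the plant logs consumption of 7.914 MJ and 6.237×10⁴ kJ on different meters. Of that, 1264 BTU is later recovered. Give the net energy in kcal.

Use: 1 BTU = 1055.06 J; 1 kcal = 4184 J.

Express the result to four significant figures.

1.648×10⁴ kcal

7.914 MJ × 1000000 = 7.914×10⁶ J
6.237×10⁴ kJ × 1000 = 6.237×10⁷ J
1264 BTU × 1055.06 = 1.3336×10⁶ J
Sum: 7.914×10⁶ + 6.237×10⁷ − 1.3336×10⁶ = 6.89504×10⁷ J
In kcal: 6.89504×10⁷ / 4184 = 16479.5 kcal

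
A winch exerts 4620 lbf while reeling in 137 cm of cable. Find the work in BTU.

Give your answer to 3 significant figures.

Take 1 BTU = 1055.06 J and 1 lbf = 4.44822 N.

4620 lbf × 4.44822 → 20550.8 N
137 cm × 0.01 → 1.37 m
W = F × d = 20550.8 N × 1.37 m = 28154.6 J
28154.6 J ÷ (1055.06 J/BTU) = 26.6853 BTU

26.7 BTU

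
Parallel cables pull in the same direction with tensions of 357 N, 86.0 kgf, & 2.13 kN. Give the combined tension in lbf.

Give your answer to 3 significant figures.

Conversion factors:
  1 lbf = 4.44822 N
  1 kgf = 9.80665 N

749 lbf

357 N (already N)
86.0 kgf × 9.80665 = 843.372 N
2.13 kN × 1000 = 2130 N
Total: 357 + 843.372 + 2130 = 3330.37 N
In lbf: 3330.37 / 4.44822 = 748.697 lbf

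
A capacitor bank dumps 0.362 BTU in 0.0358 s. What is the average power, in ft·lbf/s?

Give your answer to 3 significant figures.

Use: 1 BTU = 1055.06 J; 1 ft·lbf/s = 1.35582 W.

7870 ft·lbf/s

0.362 BTU × 1055.06 = 381.932 J
P = E / t = 381.932 J / 0.0358 s = 10668.5 W
10668.5 W ÷ (1.35582 W/ft·lbf/s) = 7868.67 ft·lbf/s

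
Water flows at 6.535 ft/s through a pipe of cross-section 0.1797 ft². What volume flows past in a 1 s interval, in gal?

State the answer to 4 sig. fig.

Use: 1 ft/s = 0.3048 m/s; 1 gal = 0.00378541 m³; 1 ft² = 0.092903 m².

6.535 ft/s × 0.3048 = 1.99187 m/s
0.1797 ft² × 0.092903 = 0.0166947 m²
V = v × A × t = 1.99187 m/s × 0.0166947 m² × 1 s = 0.0332537 m³
0.0332537 m³ ÷ (0.00378541 m³/gal) = 8.7847 gal

8.785 gal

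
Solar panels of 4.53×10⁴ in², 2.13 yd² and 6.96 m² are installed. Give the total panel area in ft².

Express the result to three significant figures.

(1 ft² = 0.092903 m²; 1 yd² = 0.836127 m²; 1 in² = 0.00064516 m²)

409 ft²

4.53×10⁴ in² × 0.00064516 → 29.2257 m²
2.13 yd² × 0.836127 → 1.78095 m²
6.96 m² (already m²)
Total: 29.2257 + 1.78095 + 6.96 = 37.9666 m²
In ft²: 37.9666 / 0.092903 = 408.669 ft²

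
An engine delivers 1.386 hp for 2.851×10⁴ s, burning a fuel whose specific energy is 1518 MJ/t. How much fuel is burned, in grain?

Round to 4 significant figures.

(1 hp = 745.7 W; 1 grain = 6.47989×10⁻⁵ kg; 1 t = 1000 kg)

2.996×10⁵ grain

1.386 hp → 1033.54 W
E = P × t = 1033.54 × 28510 = 2.94662×10⁷ J
1518 MJ/t → 1.518×10⁶ J/kg
m = E / e_s = 2.94662×10⁷ / 1.518×10⁶ = 19.4112 kg
In grain: 19.4112 / 6.47989×10⁻⁵ = 299561 grain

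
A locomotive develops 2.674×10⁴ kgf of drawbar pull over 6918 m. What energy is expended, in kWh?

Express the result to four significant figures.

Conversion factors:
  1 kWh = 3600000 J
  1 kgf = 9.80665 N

2.674×10⁴ kgf × 9.80665 → 262230 N
W = F × d = 262230 N × 6918 m = 1.81411×10⁹ J
1.81411×10⁹ J ÷ (3600000 J/kWh) = 503.919 kWh

503.9 kWh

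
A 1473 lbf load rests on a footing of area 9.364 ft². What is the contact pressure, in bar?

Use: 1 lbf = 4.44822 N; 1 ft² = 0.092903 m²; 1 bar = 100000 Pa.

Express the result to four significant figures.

1473 lbf × 4.44822 = 6552.23 N
9.364 ft² × 0.092903 = 0.869944 m²
P = F / A = 6552.23 N / 0.869944 m² = 7531.78 Pa
7531.78 Pa ÷ (100000 Pa/bar) = 0.0753178 bar

0.07532 bar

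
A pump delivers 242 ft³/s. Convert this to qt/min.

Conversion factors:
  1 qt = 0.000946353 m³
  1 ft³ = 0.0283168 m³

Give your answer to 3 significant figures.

4.34×10⁵ qt/min

242 ft³/s × 0.0283168 m³/ft³ = 6.85267 m³/s
6.85267 m³/s ÷ 0.000946353 m³/qt × 60 s/min = 434468 qt/min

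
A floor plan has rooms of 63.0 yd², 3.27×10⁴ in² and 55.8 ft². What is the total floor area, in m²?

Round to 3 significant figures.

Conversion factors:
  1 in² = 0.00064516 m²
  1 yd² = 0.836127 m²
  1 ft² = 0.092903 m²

79.0 m²

63.0 yd² × 0.836127 = 52.676 m²
3.27×10⁴ in² × 0.00064516 = 21.0967 m²
55.8 ft² × 0.092903 = 5.18399 m²
Combined: 52.676 + 21.0967 + 5.18399 = 78.9567 m²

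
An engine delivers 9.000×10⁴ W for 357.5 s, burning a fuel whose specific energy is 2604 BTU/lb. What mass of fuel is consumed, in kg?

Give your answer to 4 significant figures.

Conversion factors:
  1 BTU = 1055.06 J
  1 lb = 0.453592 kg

5.312 kg

E = P × t = 90000 × 357.5 = 3.2175×10⁷ J
2604 BTU/lb → 6.05693×10⁶ J/kg
m = E / e_s = 3.2175×10⁷ / 6.05693×10⁶ = 5.3121 kg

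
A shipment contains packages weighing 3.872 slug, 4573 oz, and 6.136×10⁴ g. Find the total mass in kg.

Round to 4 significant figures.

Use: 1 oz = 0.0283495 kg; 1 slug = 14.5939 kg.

3.872 slug × 14.5939 = 56.5076 kg
4573 oz × 0.0283495 = 129.642 kg
6.136×10⁴ g × 0.001 = 61.36 kg
Total: 56.5076 + 129.642 + 61.36 = 247.51 kg

247.5 kg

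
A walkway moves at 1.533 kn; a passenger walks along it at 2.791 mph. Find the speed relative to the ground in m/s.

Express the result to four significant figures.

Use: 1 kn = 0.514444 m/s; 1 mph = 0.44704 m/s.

1.533 kn × 0.514444 = 0.788643 m/s
2.791 mph × 0.44704 = 1.24769 m/s
Sum: 0.788643 + 1.24769 = 2.03633 m/s

2.036 m/s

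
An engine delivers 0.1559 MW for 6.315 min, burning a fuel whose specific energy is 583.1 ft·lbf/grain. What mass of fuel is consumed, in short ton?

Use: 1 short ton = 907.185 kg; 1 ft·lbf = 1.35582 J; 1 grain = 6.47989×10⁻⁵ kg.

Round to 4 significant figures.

0.005337 short ton

0.1559 MW → 155900 W
6.315 min → 378.9 s
E = P × t = 155900 × 378.9 = 5.90705×10⁷ J
583.1 ft·lbf/grain → 1.22005×10⁷ J/kg
m = E / e_s = 5.90705×10⁷ / 1.22005×10⁷ = 4.84165 kg
In short ton: 4.84165 / 907.185 = 0.005337 short ton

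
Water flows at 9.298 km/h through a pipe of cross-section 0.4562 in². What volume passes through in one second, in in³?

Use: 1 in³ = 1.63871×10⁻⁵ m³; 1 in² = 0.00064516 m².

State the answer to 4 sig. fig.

46.39 in³

9.298 km/h × (1/3.6) = 2.58278 m/s
0.4562 in² × 0.00064516 = 2.94322×10⁻⁴ m²
V = v × A × t = 2.58278 m/s × 2.94322×10⁻⁴ m² × 1 s = 7.60169×10⁻⁴ m³
7.60169×10⁻⁴ m³ ÷ (1.63871×10⁻⁵ m³/in³) = 46.3883 in³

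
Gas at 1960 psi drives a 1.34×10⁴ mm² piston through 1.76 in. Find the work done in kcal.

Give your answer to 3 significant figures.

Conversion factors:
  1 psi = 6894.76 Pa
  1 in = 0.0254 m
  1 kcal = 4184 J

1960 psi → 1.35137×10⁷ Pa
1.34×10⁴ mm² → 0.0134 m²
F = P × A = 1.35137×10⁷ × 0.0134 = 181084 N
1.76 in → 0.044704 m
W = F × d = 181084 × 0.044704 = 8095.18 J
In kcal: 8095.18 / 4184 = 1.93479 kcal

1.93 kcal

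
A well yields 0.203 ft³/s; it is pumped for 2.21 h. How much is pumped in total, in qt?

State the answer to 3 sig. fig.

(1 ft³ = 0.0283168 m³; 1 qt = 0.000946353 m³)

0.203 ft³/s → 0.00574831 m³/s
2.21 h → 7956 s
V = Q × t = 0.00574831 × 7956 = 45.7336 m³
In qt: 45.7336 / 0.000946353 = 48326.2 qt

4.83×10⁴ qt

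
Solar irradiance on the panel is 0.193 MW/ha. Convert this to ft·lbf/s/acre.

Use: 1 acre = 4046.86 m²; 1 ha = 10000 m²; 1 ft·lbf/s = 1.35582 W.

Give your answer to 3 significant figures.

5.76×10⁴ ft·lbf/s/acre

0.193 MW/ha × 1000000 W/MW ÷ 10000 m²/ha = 19.3 W/m²
19.3 W/m² ÷ 1.35582 W/ft·lbf/s × 4046.86 m²/acre = 57606.8 ft·lbf/s/acre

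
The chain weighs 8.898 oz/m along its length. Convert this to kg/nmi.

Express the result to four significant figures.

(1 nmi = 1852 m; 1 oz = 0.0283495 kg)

8.898 oz/m × 0.0283495 kg/oz = 0.252254 kg/m
0.252254 kg/m × 1852 m/nmi = 467.174 kg/nmi

467.2 kg/nmi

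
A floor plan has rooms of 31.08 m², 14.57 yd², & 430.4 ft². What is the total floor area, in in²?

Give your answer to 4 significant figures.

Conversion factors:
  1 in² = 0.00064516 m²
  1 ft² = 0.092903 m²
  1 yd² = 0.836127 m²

31.08 m² (already m²)
14.57 yd² × 0.836127 → 12.1824 m²
430.4 ft² × 0.092903 → 39.9855 m²
Combined: 31.08 + 12.1824 + 39.9855 = 83.2479 m²
In in²: 83.2479 / 0.00064516 = 129035 in²

1.290×10⁵ in²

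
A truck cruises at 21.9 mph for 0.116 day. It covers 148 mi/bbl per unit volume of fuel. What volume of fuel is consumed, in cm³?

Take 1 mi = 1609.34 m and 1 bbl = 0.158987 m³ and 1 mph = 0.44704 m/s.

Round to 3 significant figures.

21.9 mph → 9.79018 m/s
0.116 day → 10022.4 s
d = v × t = 9.79018 × 10022.4 = 98121.1 m
148 mi/bbl → 1.49812×10⁶ m/m³
V = d / (distance per unit fuel) = 98121.1 / 1.49812×10⁶ = 0.0654962 m³
In cm³: 0.0654962 / 10⁻⁶ = 65496.2 cm³

6.55×10⁴ cm³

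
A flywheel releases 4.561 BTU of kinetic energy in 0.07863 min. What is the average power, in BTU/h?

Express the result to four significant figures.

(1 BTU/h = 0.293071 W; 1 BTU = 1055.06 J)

4.561 BTU × 1055.06 = 4812.13 J
0.07863 min × 60 = 4.7178 s
P = E / t = 4812.13 J / 4.7178 s = 1019.99 W
1019.99 W ÷ (0.293071 W/BTU/h) = 3480.35 BTU/h

3480 BTU/h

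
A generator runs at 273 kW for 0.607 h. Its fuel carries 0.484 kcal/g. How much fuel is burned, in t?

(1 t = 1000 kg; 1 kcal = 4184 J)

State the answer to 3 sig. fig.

0.295 t

273 kW → 273000 W
0.607 h → 2185.2 s
E = P × t = 273000 × 2185.2 = 5.9656×10⁸ J
0.484 kcal/g → 2.02506×10⁶ J/kg
m = E / e_s = 5.9656×10⁸ / 2.02506×10⁶ = 294.589 kg
In t: 294.589 / 1000 = 0.294589 t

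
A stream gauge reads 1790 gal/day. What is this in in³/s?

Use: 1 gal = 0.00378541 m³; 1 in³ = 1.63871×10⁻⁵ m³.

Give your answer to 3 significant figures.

1790 gal/day × 0.00378541 m³/gal ÷ 86400 s/day = 7.84246×10⁻⁵ m³/s
7.84246×10⁻⁵ m³/s ÷ 1.63871×10⁻⁵ m³/in³ = 4.78575 in³/s

4.79 in³/s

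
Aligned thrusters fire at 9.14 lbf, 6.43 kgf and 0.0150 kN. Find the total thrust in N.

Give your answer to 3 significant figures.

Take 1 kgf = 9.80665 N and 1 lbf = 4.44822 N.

9.14 lbf × 4.44822 = 40.6567 N
6.43 kgf × 9.80665 = 63.0568 N
0.0150 kN × 1000 = 15 N
Sum: 40.6567 + 63.0568 + 15 = 118.714 N

119 N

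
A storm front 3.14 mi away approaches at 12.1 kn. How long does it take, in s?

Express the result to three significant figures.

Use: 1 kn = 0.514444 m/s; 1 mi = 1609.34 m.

3.14 mi × 1609.34 → 5053.33 m
12.1 kn × 0.514444 → 6.22477 m/s
t = d / v = 5053.33 m / 6.22477 m/s = 811.81 s

812 s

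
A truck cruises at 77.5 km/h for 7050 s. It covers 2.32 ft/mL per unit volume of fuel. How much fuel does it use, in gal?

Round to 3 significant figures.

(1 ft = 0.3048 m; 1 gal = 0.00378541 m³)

77.5 km/h → 21.5278 m/s
d = v × t = 21.5278 × 7050 = 151771 m
2.32 ft/mL → 707136 m/m³
V = d / (distance per unit fuel) = 151771 / 707136 = 0.214628 m³
In gal: 0.214628 / 0.00378541 = 56.6987 gal

56.7 gal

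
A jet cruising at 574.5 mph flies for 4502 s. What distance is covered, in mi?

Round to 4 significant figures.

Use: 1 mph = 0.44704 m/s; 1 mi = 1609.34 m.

718.4 mi

574.5 mph × 0.44704 → 256.824 m/s
d = v × t = 256.824 m/s × 4502 s = 1.15622×10⁶ m
1.15622×10⁶ m ÷ (1609.34 m/mi) = 718.444 mi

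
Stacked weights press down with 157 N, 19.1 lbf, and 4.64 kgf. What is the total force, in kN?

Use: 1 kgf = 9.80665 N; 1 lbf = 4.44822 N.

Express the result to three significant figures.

157 N (already N)
19.1 lbf × 4.44822 = 84.961 N
4.64 kgf × 9.80665 = 45.5029 N
Sum: 157 + 84.961 + 45.5029 = 287.464 N
In kN: 287.464 / 1000 = 0.287464 kN

0.287 kN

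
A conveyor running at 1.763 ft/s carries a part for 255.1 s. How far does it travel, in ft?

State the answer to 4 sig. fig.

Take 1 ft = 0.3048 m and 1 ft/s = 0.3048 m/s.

449.7 ft

1.763 ft/s × 0.3048 = 0.537362 m/s
d = v × t = 0.537362 m/s × 255.1 s = 137.081 m
137.081 m ÷ (0.3048 m/ft) = 449.741 ft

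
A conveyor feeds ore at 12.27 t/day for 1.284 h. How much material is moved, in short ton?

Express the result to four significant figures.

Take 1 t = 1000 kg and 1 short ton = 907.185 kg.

0.7236 short ton

12.27 t/day → 0.142014 kg/s
1.284 h → 4622.4 s
m = ṁ × t = 0.142014 × 4622.4 = 656.446 kg
In short ton: 656.446 / 907.185 = 0.723608 short ton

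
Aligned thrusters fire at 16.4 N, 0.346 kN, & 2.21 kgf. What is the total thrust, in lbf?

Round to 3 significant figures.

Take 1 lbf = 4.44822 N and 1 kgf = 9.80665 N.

16.4 N (already N)
0.346 kN × 1000 → 346 N
2.21 kgf × 9.80665 → 21.6727 N
Sum: 16.4 + 346 + 21.6727 = 384.073 N
In lbf: 384.073 / 4.44822 = 86.3431 lbf

86.3 lbf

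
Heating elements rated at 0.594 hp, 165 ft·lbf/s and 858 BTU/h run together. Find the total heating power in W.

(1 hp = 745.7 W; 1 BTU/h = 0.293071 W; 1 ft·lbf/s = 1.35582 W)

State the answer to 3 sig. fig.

0.594 hp × 745.7 = 442.946 W
165 ft·lbf/s × 1.35582 = 223.71 W
858 BTU/h × 0.293071 = 251.455 W
Total: 442.946 + 223.71 + 251.455 = 918.111 W

918 W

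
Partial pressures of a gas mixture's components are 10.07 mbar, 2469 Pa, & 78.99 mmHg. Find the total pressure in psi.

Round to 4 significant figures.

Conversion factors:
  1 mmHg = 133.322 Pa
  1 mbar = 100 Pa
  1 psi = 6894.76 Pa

10.07 mbar × 100 = 1007 Pa
2469 Pa (already Pa)
78.99 mmHg × 133.322 = 10531.1 Pa
Total: 1007 + 2469 + 10531.1 = 14007.1 Pa
In psi: 14007.1 / 6894.76 = 2.03156 psi

2.032 psi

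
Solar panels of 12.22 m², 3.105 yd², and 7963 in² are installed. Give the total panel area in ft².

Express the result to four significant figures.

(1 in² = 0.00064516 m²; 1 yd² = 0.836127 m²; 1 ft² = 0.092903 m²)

214.8 ft²

12.22 m² (already m²)
3.105 yd² × 0.836127 = 2.59617 m²
7963 in² × 0.00064516 = 5.13741 m²
Total: 12.22 + 2.59617 + 5.13741 = 19.9536 m²
In ft²: 19.9536 / 0.092903 = 214.779 ft²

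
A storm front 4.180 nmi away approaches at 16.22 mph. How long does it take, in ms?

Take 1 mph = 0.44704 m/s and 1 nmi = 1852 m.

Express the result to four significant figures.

1.068×10⁶ ms

4.180 nmi × 1852 → 7741.36 m
16.22 mph × 0.44704 → 7.25099 m/s
t = d / v = 7741.36 m / 7.25099 m/s = 1067.63 s
1067.63 s ÷ (0.001 s/ms) = 1.06763×10⁶ ms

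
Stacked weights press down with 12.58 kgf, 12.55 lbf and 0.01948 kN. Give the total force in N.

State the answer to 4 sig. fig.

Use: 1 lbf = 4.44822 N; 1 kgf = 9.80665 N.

198.7 N

12.58 kgf × 9.80665 = 123.368 N
12.55 lbf × 4.44822 = 55.8252 N
0.01948 kN × 1000 = 19.48 N
Total: 123.368 + 55.8252 + 19.48 = 198.673 N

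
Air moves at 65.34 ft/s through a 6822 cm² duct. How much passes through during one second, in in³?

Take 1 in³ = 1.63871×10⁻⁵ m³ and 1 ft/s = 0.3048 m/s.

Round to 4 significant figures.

8.291×10⁵ in³

65.34 ft/s × 0.3048 = 19.9156 m/s
6822 cm² × 0.0001 = 0.6822 m²
V = v × A × t = 19.9156 m/s × 0.6822 m² × 1 s = 13.5864 m³
13.5864 m³ ÷ (1.63871×10⁻⁵ m³/in³) = 829091 in³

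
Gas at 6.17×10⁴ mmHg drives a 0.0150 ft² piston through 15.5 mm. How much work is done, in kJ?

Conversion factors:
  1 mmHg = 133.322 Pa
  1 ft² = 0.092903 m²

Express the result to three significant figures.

6.17×10⁴ mmHg → 8.22597×10⁶ Pa
0.0150 ft² → 0.00139354 m²
F = P × A = 8.22597×10⁶ × 0.00139354 = 11463.2 N
15.5 mm → 0.0155 m
W = F × d = 11463.2 × 0.0155 = 177.68 J
In kJ: 177.68 / 1000 = 0.17768 kJ

0.178 kJ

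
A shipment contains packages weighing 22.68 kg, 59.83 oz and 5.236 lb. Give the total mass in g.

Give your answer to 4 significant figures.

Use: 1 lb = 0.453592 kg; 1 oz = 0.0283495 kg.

22.68 kg (already kg)
59.83 oz × 0.0283495 → 1.69615 kg
5.236 lb × 0.453592 → 2.37501 kg
Combined: 22.68 + 1.69615 + 2.37501 = 26.7512 kg
In g: 26.7512 / 0.001 = 26751.2 g

2.675×10⁴ g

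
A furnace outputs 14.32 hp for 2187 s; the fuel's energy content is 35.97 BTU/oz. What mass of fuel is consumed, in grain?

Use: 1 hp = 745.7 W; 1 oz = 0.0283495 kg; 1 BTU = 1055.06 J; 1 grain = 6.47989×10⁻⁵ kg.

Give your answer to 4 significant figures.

14.32 hp → 10678.4 W
E = P × t = 10678.4 × 2187 = 2.33537×10⁷ J
35.97 BTU/oz → 1.33867×10⁶ J/kg
m = E / e_s = 2.33537×10⁷ / 1.33867×10⁶ = 17.4454 kg
In grain: 17.4454 / 6.47989×10⁻⁵ = 269224 grain

2.692×10⁵ grain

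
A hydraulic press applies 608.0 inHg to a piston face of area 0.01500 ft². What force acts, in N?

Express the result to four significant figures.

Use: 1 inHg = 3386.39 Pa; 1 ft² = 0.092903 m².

608.0 inHg × 3386.39 → 2.05893×10⁶ Pa
0.01500 ft² × 0.092903 → 0.00139354 m²
F = P × A = 2.05893×10⁶ Pa × 0.00139354 m² = 2869.2 N

2869 N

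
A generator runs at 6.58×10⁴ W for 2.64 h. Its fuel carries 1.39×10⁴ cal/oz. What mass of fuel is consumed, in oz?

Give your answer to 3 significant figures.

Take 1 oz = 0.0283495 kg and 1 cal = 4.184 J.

2.64 h → 9504 s
E = P × t = 65800 × 9504 = 6.25363×10⁸ J
1.39×10⁴ cal/oz → 2.05145×10⁶ J/kg
m = E / e_s = 6.25363×10⁸ / 2.05145×10⁶ = 304.84 kg
In oz: 304.84 / 0.0283495 = 10752.9 oz

1.08×10⁴ oz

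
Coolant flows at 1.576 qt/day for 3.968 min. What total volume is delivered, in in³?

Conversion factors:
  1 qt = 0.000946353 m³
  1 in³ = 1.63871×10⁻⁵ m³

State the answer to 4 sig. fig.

0.2508 in³

1.576 qt/day → 1.72622×10⁻⁸ m³/s
3.968 min → 238.08 s
V = Q × t = 1.72622×10⁻⁸ × 238.08 = 4.10978×10⁻⁶ m³
In in³: 4.10978×10⁻⁶ / 1.63871×10⁻⁵ = 0.250794 in³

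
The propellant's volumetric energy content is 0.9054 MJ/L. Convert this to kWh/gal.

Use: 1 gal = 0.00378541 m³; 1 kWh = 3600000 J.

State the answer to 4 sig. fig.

0.9520 kWh/gal

0.9054 MJ/L × 1000000 J/MJ ÷ 0.001 m³/L = 9.054×10⁸ J/m³
9.054×10⁸ J/m³ ÷ 3600000 J/kWh × 0.00378541 m³/gal = 0.952031 kWh/gal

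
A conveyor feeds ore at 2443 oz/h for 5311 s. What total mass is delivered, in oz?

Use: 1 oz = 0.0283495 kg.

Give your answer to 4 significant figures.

2443 oz/h → 0.0192383 kg/s
m = ṁ × t = 0.0192383 × 5311 = 102.175 kg
In oz: 102.175 / 0.0283495 = 3604.12 oz

3604 oz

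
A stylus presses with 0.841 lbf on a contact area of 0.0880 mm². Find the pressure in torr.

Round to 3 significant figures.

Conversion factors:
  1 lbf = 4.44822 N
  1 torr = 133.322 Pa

3.19×10⁵ torr

0.841 lbf × 4.44822 → 3.74095 N
0.0880 mm² × 10⁻⁶ → 8.8×10⁻⁸ m²
P = F / A = 3.74095 N / 8.8×10⁻⁸ m² = 4.25108×10⁷ Pa
4.25108×10⁷ Pa ÷ (133.322 Pa/torr) = 318858 torr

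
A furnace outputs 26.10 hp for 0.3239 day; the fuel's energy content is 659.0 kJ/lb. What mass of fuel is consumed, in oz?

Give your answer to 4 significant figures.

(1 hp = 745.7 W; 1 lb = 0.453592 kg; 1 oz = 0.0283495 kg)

26.10 hp → 19462.8 W
0.3239 day → 27985 s
E = P × t = 19462.8 × 27985 = 5.44666×10⁸ J
659.0 kJ/lb → 1.45285×10⁶ J/kg
m = E / e_s = 5.44666×10⁸ / 1.45285×10⁶ = 374.895 kg
In oz: 374.895 / 0.0283495 = 13224 oz

1.322×10⁴ oz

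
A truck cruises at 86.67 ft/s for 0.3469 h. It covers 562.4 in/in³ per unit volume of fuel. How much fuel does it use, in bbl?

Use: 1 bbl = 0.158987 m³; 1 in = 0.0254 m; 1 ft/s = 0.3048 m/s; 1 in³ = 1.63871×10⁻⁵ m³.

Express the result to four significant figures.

0.2380 bbl

86.67 ft/s → 26.417 m/s
0.3469 h → 1248.84 s
d = v × t = 26.417 × 1248.84 = 32990.6 m
562.4 in/in³ → 871720 m/m³
V = d / (distance per unit fuel) = 32990.6 / 871720 = 0.0378454 m³
In bbl: 0.0378454 / 0.158987 = 0.238041 bbl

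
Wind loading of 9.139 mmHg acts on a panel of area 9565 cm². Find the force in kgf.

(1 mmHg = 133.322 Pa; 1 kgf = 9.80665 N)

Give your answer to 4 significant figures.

9.139 mmHg × 133.322 = 1218.43 Pa
9565 cm² × 0.0001 = 0.9565 m²
F = P × A = 1218.43 Pa × 0.9565 m² = 1165.43 N
1165.43 N ÷ (9.80665 N/kgf) = 118.841 kgf

118.8 kgf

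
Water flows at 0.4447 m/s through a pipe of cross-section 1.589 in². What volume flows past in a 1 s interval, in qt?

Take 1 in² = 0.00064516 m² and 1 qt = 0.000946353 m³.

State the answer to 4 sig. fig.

0.4817 qt

1.589 in² × 0.00064516 = 0.00102516 m²
V = v × A × t = 0.4447 m/s × 0.00102516 m² × 1 s = 4.55889×10⁻⁴ m³
4.55889×10⁻⁴ m³ ÷ (0.000946353 m³/qt) = 0.481733 qt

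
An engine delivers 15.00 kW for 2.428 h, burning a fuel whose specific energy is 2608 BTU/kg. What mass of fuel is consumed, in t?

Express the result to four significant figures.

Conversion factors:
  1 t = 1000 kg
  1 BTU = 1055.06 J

15.00 kW → 15000 W
2.428 h → 8740.8 s
E = P × t = 15000 × 8740.8 = 1.31112×10⁸ J
2608 BTU/kg → 2.7516×10⁶ J/kg
m = E / e_s = 1.31112×10⁸ / 2.7516×10⁶ = 47.6494 kg
In t: 47.6494 / 1000 = 0.0476494 t

0.04765 t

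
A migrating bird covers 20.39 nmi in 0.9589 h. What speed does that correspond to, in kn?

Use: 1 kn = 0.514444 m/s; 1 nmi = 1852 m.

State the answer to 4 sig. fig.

21.26 kn

20.39 nmi × 1852 = 37762.3 m
0.9589 h × 3600 = 3452.04 s
v = d / t = 37762.3 m / 3452.04 s = 10.9391 m/s
10.9391 m/s ÷ (0.514444 m/s/kn) = 21.2639 kn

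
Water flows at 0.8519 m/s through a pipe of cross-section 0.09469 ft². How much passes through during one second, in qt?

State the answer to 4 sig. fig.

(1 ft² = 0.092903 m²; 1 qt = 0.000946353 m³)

7.919 qt

0.09469 ft² × 0.092903 = 0.00879699 m²
V = v × A × t = 0.8519 m/s × 0.00879699 m² × 1 s = 0.00749416 m³
0.00749416 m³ ÷ (0.000946353 m³/qt) = 7.91899 qt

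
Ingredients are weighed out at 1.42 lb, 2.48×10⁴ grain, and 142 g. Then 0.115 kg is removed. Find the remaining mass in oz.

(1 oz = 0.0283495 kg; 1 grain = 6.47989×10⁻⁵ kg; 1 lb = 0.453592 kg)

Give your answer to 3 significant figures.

80.4 oz

1.42 lb × 0.453592 = 0.644101 kg
2.48×10⁴ grain × 6.47989×10⁻⁵ = 1.60701 kg
142 g × 0.001 = 0.142 kg
0.115 kg (already kg)
Net: 0.644101 + 1.60701 + 0.142 − 0.115 = 2.27811 kg
In oz: 2.27811 / 0.0283495 = 80.358 oz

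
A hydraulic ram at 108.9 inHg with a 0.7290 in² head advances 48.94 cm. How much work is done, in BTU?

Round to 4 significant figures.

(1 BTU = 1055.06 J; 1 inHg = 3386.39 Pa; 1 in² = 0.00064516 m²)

108.9 inHg → 368778 Pa
0.7290 in² → 4.70322×10⁻⁴ m²
F = P × A = 368778 × 4.70322×10⁻⁴ = 173.444 N
48.94 cm → 0.4894 m
W = F × d = 173.444 × 0.4894 = 84.8835 J
In BTU: 84.8835 / 1055.06 = 0.0804537 BTU

0.08045 BTU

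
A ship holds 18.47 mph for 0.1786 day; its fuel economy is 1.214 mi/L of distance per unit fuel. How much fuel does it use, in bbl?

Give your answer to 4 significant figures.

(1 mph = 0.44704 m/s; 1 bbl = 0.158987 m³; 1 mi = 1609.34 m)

18.47 mph → 8.25683 m/s
0.1786 day → 15431 s
d = v × t = 8.25683 × 15431 = 127411 m
1.214 mi/L → 1.95374×10⁶ m/m³
V = d / (distance per unit fuel) = 127411 / 1.95374×10⁶ = 0.0652139 m³
In bbl: 0.0652139 / 0.158987 = 0.410184 bbl

0.4102 bbl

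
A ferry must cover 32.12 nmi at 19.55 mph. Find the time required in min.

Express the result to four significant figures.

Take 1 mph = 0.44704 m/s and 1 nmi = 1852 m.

113.4 min

32.12 nmi × 1852 → 59486.2 m
19.55 mph × 0.44704 → 8.73963 m/s
t = d / v = 59486.2 m / 8.73963 m/s = 6806.49 s
6806.49 s ÷ (60 s/min) = 113.441 min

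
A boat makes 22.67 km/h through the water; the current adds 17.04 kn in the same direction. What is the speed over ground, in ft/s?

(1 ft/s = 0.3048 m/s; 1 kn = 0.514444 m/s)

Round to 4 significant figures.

49.42 ft/s

22.67 km/h × (1/3.6) = 6.29722 m/s
17.04 kn × 0.514444 = 8.76613 m/s
Total: 6.29722 + 8.76613 = 15.0634 m/s
In ft/s: 15.0634 / 0.3048 = 49.4206 ft/s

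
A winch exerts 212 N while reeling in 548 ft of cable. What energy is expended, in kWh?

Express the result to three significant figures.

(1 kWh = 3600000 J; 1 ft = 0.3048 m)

548 ft × 0.3048 → 167.03 m
W = F × d = 212 N × 167.03 m = 35410.4 J
35410.4 J ÷ (3600000 J/kWh) = 0.00983622 kWh

0.00984 kWh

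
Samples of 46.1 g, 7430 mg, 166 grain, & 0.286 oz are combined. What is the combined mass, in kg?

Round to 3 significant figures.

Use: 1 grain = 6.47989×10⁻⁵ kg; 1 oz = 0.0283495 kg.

46.1 g × 0.001 = 0.0461 kg
7430 mg × 10⁻⁶ = 0.00743 kg
166 grain × 6.47989×10⁻⁵ = 0.0107566 kg
0.286 oz × 0.0283495 = 0.00810796 kg
Total: 0.0461 + 0.00743 + 0.0107566 + 0.00810796 = 0.0723946 kg

0.0724 kg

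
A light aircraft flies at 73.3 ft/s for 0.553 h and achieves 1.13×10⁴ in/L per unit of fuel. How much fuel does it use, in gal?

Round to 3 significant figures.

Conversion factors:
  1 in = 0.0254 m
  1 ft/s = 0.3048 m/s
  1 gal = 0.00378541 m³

73.3 ft/s → 22.3418 m/s
0.553 h → 1990.8 s
d = v × t = 22.3418 × 1990.8 = 44478.1 m
1.13×10⁴ in/L → 287020 m/m³
V = d / (distance per unit fuel) = 44478.1 / 287020 = 0.154965 m³
In gal: 0.154965 / 0.00378541 = 40.9374 gal

40.9 gal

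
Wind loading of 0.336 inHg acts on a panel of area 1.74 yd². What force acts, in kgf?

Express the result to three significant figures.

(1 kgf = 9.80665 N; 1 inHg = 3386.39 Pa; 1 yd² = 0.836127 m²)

169 kgf

0.336 inHg × 3386.39 → 1137.83 Pa
1.74 yd² × 0.836127 → 1.45486 m²
F = P × A = 1137.83 Pa × 1.45486 m² = 1655.38 N
1655.38 N ÷ (9.80665 N/kgf) = 168.802 kgf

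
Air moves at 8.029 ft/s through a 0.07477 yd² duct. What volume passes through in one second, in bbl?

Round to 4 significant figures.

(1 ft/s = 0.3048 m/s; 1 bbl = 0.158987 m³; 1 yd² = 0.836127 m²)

0.9623 bbl

8.029 ft/s × 0.3048 → 2.44724 m/s
0.07477 yd² × 0.836127 → 0.0625172 m²
V = v × A × t = 2.44724 m/s × 0.0625172 m² × 1 s = 0.152995 m³
0.152995 m³ ÷ (0.158987 m³/bbl) = 0.962311 bbl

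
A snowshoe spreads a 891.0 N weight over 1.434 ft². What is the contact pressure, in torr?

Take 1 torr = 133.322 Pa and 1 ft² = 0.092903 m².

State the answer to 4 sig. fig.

50.16 torr

1.434 ft² × 0.092903 → 0.133223 m²
P = F / A = 891 N / 0.133223 m² = 6688.03 Pa
6688.03 Pa ÷ (133.322 Pa/torr) = 50.1645 torr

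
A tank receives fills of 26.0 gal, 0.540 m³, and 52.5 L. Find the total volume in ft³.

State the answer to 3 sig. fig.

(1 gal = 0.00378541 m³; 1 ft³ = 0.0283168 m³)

24.4 ft³

26.0 gal × 0.00378541 = 0.0984207 m³
0.540 m³ (already m³)
52.5 L × 0.001 = 0.0525 m³
Sum: 0.0984207 + 0.54 + 0.0525 = 0.690921 m³
In ft³: 0.690921 / 0.0283168 = 24.3997 ft³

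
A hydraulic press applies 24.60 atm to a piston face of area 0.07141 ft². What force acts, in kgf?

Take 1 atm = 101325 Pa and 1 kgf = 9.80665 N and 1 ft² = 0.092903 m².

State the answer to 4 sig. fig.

1686 kgf

24.60 atm × 101325 = 2.4926×10⁶ Pa
0.07141 ft² × 0.092903 = 0.0066342 m²
F = P × A = 2.4926×10⁶ Pa × 0.0066342 m² = 16536.4 N
16536.4 N ÷ (9.80665 N/kgf) = 1686.24 kgf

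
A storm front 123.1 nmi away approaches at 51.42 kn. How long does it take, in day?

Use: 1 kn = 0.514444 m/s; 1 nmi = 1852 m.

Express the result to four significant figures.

123.1 nmi × 1852 = 227981 m
51.42 kn × 0.514444 = 26.4527 m/s
t = d / v = 227981 m / 26.4527 m/s = 8618.44 s
8618.44 s ÷ (86400 s/day) = 0.0997505 day

0.09975 day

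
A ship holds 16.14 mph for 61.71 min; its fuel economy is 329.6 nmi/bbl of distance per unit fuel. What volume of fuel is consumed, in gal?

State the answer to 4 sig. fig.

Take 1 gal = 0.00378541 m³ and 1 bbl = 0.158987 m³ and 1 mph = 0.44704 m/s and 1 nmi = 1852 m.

1.838 gal

16.14 mph → 7.21523 m/s
61.71 min → 3702.6 s
d = v × t = 7.21523 × 3702.6 = 26715.1 m
329.6 nmi/bbl → 3.83943×10⁶ m/m³
V = d / (distance per unit fuel) = 26715.1 / 3.83943×10⁶ = 0.00695809 m³
In gal: 0.00695809 / 0.00378541 = 1.83813 gal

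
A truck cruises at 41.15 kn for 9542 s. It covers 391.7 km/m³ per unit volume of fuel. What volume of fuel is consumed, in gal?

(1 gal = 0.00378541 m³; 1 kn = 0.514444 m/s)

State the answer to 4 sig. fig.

41.15 kn → 21.1694 m/s
d = v × t = 21.1694 × 9542 = 201998 m
391.7 km/m³ → 391700 m/m³
V = d / (distance per unit fuel) = 201998 / 391700 = 0.515696 m³
In gal: 0.515696 / 0.00378541 = 136.233 gal

136.2 gal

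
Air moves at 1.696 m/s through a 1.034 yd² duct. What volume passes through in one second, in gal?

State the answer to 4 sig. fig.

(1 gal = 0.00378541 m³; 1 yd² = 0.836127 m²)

1.034 yd² × 0.836127 → 0.864555 m²
V = v × A × t = 1.696 m/s × 0.864555 m² × 1 s = 1.46629 m³
1.46629 m³ ÷ (0.00378541 m³/gal) = 387.353 gal

387.4 gal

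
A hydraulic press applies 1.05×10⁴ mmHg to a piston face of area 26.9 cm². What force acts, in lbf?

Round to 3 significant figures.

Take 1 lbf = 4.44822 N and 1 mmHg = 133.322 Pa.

1.05×10⁴ mmHg × 133.322 → 1.39988×10⁶ Pa
26.9 cm² × 0.0001 → 0.00269 m²
F = P × A = 1.39988×10⁶ Pa × 0.00269 m² = 3765.68 N
3765.68 N ÷ (4.44822 N/lbf) = 846.559 lbf

847 lbf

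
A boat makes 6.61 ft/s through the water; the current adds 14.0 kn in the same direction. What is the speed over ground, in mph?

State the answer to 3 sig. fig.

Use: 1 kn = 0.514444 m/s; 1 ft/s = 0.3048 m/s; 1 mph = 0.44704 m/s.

6.61 ft/s × 0.3048 = 2.01473 m/s
14.0 kn × 0.514444 = 7.20222 m/s
Sum: 2.01473 + 7.20222 = 9.21695 m/s
In mph: 9.21695 / 0.44704 = 20.6177 mph

20.6 mph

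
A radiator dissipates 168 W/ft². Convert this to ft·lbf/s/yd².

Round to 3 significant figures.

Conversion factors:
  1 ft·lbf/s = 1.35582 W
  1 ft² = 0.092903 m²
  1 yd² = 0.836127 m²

168 W/ft² ÷ 0.092903 m²/ft² = 1808.34 W/m²
1808.34 W/m² ÷ 1.35582 W/ft·lbf/s × 0.836127 m²/yd² = 1115.19 ft·lbf/s/yd²

1120 ft·lbf/s/yd²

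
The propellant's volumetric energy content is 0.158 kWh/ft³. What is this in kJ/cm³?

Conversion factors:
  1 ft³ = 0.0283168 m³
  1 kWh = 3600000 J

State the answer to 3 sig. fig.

0.158 kWh/ft³ × 3600000 J/kWh ÷ 0.0283168 m³/ft³ = 2.0087×10⁷ J/m³
2.0087×10⁷ J/m³ ÷ 1000 J/kJ × 10⁻⁶ m³/cm³ = 0.020087 kJ/cm³

0.0201 kJ/cm³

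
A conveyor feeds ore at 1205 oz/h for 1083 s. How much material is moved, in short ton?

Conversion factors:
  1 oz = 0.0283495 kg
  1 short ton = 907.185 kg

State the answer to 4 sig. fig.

1205 oz/h → 0.00948921 kg/s
m = ṁ × t = 0.00948921 × 1083 = 10.2768 kg
In short ton: 10.2768 / 907.185 = 0.0113282 short ton

0.01133 short ton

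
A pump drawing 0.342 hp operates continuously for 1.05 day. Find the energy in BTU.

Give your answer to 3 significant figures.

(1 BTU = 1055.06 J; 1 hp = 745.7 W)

0.342 hp × 745.7 = 255.029 W
1.05 day × 86400 = 90720 s
E = P × t = 255.029 W × 90720 s = 2.31362×10⁷ J
2.31362×10⁷ J ÷ (1055.06 J/BTU) = 21928.8 BTU

2.19×10⁴ BTU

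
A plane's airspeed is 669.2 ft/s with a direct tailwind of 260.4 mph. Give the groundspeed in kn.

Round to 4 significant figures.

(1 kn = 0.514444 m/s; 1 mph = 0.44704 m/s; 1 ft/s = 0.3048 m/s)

669.2 ft/s × 0.3048 → 203.972 m/s
260.4 mph × 0.44704 → 116.409 m/s
Combined: 203.972 + 116.409 = 320.381 m/s
In kn: 320.381 / 0.514444 = 622.771 kn

622.8 kn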